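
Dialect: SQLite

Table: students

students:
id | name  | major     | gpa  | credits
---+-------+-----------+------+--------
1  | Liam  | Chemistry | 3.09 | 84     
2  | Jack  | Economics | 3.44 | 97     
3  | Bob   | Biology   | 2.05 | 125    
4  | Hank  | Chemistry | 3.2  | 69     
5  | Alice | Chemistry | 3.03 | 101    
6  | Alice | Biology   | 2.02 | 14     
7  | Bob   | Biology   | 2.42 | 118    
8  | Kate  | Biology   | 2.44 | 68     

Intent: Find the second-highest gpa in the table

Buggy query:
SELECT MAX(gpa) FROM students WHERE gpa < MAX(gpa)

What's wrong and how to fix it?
Bug: The inner MAX is an aggregate inside WHERE, which is not allowed

Fix: Compute the overall MAX in a subquery, then take MAX of rows below it

Corrected query:
SELECT MAX(gpa) FROM students WHERE gpa < (SELECT MAX(gpa) FROM students)

Result:
MAX(gpa)
--------
3.2     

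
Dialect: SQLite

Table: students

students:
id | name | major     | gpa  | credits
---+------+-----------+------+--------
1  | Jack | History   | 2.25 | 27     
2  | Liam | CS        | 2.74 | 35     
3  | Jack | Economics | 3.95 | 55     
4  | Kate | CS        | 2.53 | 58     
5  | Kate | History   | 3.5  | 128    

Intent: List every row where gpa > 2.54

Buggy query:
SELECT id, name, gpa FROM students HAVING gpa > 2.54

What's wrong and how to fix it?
Bug: HAVING filters the output of aggregation, but this query has no GROUP BY and no aggregate functions, so SQLite rejects it (HAVING clause on a non-aggregate query); the condition here is per row

Fix: Use WHERE for row-level filtering

Corrected query:
SELECT id, name, gpa FROM students WHERE gpa > 2.54

Result:
id | name | gpa 
---+------+-----
2  | Liam | 2.74
3  | Jack | 3.95
5  | Kate | 3.5 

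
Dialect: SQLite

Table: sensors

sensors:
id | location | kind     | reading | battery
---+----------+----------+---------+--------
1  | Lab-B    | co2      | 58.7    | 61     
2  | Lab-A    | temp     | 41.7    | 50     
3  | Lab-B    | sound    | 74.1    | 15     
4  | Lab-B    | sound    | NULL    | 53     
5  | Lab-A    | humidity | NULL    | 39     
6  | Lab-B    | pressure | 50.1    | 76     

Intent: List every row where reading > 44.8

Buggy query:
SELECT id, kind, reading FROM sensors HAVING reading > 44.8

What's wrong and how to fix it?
Bug: This is a non-aggregate query (no GROUP BY, no aggregates), so in SQLite the HAVING clause is invalid here; a row-level condition belongs in WHERE

Fix: Use WHERE for row-level filtering

Corrected query:
SELECT id, kind, reading FROM sensors WHERE reading > 44.8

Result:
id | kind     | reading
---+----------+--------
1  | co2      | 58.7   
3  | sound    | 74.1   
6  | pressure | 50.1   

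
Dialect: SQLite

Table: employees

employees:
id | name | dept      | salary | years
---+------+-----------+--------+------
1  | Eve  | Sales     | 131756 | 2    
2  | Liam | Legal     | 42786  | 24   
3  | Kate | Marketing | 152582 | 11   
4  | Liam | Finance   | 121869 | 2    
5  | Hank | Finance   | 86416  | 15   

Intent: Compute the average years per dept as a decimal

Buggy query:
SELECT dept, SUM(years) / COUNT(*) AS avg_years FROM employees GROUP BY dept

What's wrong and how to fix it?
Bug: Both operands are integers, so '/' performs integer division and truncates

Fix: Multiply by 1.0 (or CAST to REAL) to force floating-point division

Corrected query:
SELECT dept, SUM(years) * 1.0 / COUNT(*) AS avg_years FROM employees GROUP BY dept

Result:
dept      | avg_years
----------+----------
Finance   | 8.5      
Legal     | 24       
Marketing | 11       
Sales     | 2        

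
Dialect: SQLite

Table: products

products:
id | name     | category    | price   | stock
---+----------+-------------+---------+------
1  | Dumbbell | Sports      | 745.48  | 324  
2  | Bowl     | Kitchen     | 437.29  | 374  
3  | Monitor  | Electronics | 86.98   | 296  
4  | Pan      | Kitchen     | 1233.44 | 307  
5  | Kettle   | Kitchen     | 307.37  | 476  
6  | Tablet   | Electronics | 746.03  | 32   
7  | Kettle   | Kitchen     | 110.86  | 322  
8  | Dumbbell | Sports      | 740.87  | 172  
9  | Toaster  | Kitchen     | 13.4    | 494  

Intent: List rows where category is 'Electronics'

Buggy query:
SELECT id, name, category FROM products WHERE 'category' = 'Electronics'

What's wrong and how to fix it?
Bug: 'category' in single quotes is a string literal, not the column; the comparison is literal-vs-literal and never true

Fix: Reference the column as category without single quotes

Corrected query:
SELECT id, name, category FROM products WHERE category = 'Electronics'

Result:
id | name    | category   
---+---------+------------
3  | Monitor | Electronics
6  | Tablet  | Electronics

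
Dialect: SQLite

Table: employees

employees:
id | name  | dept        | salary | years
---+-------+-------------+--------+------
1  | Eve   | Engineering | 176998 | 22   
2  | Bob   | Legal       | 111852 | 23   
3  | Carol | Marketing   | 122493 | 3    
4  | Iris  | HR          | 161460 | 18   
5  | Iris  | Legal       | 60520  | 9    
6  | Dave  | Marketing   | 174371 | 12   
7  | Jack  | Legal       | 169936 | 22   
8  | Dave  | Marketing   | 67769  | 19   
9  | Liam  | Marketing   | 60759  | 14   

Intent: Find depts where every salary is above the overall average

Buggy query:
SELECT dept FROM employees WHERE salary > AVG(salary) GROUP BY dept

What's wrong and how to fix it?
Bug: WHERE evaluates per row before aggregation, so AVG() is unavailable

Fix: Compute the overall average in a scalar subquery and compare each group's MIN against it in HAVING

Corrected query:
SELECT dept FROM employees GROUP BY dept HAVING MIN(salary) > (SELECT AVG(salary) FROM employees)

Result:
dept       
-----------
Engineering
HR         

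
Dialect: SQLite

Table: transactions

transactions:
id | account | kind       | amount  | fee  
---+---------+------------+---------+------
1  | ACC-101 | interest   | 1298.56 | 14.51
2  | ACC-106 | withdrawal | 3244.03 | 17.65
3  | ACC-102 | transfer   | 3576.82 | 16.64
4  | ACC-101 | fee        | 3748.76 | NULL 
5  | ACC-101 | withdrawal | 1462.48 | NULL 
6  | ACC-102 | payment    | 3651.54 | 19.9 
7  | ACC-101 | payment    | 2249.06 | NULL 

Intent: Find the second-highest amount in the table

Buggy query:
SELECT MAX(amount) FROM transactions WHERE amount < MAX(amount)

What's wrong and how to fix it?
Bug: MAX(amount) on the right of the comparison is an aggregate-in-WHERE error

Fix: Put the inner MAX in a scalar subquery

Corrected query:
SELECT MAX(amount) FROM transactions WHERE amount < (SELECT MAX(amount) FROM transactions)

Result:
MAX(amount)
-----------
3651.54    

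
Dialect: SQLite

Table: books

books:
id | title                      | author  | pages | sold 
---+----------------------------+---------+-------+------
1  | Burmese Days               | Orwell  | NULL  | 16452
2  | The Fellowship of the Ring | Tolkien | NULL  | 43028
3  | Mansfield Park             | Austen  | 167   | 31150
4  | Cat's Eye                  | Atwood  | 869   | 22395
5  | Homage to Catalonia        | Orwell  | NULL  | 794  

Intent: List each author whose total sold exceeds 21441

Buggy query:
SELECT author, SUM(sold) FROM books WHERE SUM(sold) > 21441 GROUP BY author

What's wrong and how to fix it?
Bug: WHERE runs before GROUP BY, so aggregates aren't available there

Fix: Use HAVING (which filters groups after aggregation) instead of WHERE

Corrected query:
SELECT author, SUM(sold) FROM books GROUP BY author HAVING SUM(sold) > 21441

Result:
author  | SUM(sold)
--------+----------
Atwood  | 22395    
Austen  | 31150    
Tolkien | 43028    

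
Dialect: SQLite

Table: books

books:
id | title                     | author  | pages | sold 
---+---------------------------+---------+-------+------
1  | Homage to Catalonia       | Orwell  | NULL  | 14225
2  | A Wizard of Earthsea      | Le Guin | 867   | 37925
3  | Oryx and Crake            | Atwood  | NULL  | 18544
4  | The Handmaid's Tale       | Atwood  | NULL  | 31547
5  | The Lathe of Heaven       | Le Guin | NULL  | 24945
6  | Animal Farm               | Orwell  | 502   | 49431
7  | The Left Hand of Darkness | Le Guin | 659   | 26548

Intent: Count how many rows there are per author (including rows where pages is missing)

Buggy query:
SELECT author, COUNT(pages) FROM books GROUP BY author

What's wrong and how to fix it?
Bug: COUNT(column) counts non-NULL values only; rows with NULL pages aren't counted

Fix: Replace COUNT(pages) with COUNT(*)

Corrected query:
SELECT author, COUNT(*) FROM books GROUP BY author

Result:
author  | COUNT(*)
--------+---------
Atwood  | 2       
Le Guin | 3       
Orwell  | 2       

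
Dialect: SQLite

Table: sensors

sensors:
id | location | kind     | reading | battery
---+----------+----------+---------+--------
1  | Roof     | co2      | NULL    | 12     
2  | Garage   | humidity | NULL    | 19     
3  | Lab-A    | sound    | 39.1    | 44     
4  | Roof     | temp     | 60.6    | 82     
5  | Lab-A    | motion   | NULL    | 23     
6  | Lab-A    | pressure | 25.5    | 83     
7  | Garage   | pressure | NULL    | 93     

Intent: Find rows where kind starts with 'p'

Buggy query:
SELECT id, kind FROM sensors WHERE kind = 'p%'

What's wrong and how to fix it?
Bug: Wildcards only work with LIKE; '=' treats '%' as a literal character

Fix: Replace '=' with LIKE so 'p%' is treated as a pattern

Corrected query:
SELECT id, kind FROM sensors WHERE kind LIKE 'p%'

Result:
id | kind    
---+---------
6  | pressure
7  | pressure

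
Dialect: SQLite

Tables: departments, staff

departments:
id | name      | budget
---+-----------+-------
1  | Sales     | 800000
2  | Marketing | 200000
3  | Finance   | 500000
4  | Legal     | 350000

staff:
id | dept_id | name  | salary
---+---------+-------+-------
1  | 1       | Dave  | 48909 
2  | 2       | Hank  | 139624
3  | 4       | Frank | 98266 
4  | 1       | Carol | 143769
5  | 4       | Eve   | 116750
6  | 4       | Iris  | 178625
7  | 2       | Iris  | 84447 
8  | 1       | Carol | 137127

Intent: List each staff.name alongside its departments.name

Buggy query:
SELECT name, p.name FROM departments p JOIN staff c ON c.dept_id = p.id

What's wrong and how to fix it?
Bug: Both tables have a 'name' column; the unqualified reference is ambiguous

Fix: Prefix ambiguous columns with the table alias

Corrected query:
SELECT c.name, p.name FROM departments p JOIN staff c ON c.dept_id = p.id

Result:
name  | name     
------+----------
Dave  | Sales    
Hank  | Marketing
Frank | Legal    
Carol | Sales    
Eve   | Legal    
Iris  | Legal    
Iris  | Marketing
Carol | Sales    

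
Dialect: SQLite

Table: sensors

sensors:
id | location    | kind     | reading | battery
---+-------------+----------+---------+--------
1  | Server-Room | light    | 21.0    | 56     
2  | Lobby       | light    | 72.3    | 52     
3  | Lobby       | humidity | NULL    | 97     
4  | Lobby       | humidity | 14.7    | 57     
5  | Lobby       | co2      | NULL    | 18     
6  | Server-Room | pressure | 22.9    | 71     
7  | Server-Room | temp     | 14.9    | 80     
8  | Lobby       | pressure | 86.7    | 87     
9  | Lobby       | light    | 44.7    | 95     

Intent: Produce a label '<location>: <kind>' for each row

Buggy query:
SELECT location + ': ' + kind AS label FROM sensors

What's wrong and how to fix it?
Bug: '+' is numeric addition; on text columns SQLite converts them to 0 instead of concatenating

Fix: Replace + with || to concatenate text

Corrected query:
SELECT location || ': ' || kind AS label FROM sensors

Result:
label                
---------------------
Server-Room: light   
Lobby: light         
Lobby: humidity      
Lobby: humidity      
Lobby: co2           
Server-Room: pressure
Server-Room: temp    
Lobby: pressure      
Lobby: light         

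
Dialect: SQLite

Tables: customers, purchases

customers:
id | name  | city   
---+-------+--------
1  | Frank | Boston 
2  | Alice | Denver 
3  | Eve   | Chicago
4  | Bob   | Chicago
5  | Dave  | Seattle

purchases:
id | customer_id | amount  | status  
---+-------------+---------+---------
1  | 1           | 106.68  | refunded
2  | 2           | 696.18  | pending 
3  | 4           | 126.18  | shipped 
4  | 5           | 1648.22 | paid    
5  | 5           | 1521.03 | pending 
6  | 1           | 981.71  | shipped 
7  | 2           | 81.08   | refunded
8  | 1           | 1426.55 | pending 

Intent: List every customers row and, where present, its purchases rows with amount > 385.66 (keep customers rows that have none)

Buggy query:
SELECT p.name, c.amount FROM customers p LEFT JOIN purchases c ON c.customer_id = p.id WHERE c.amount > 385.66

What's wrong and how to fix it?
Bug: A WHERE condition on the right-hand table after LEFT JOIN drops unmatched parents

Fix: Move the right-table condition into the ON clause so unmatched parents are kept

Corrected query:
SELECT p.name, c.amount FROM customers p LEFT JOIN purchases c ON c.customer_id = p.id AND c.amount > 385.66

Result:
name  | amount 
------+--------
Frank | 981.71 
Frank | 1426.55
Alice | 696.18 
Eve   | NULL   
Bob   | NULL   
Dave  | 1521.03
Dave  | 1648.22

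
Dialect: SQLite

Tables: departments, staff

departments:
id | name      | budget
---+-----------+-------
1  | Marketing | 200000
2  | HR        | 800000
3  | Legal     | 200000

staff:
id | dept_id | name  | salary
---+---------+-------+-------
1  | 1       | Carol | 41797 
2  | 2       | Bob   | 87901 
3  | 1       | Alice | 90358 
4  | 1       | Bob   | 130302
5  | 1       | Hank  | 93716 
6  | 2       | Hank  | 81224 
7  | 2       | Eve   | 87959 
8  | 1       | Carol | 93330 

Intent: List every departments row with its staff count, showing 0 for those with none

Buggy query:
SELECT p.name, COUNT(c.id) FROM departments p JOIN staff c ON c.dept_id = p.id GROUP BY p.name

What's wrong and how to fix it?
Bug: An inner join excludes parents with zero children

Fix: Use LEFT JOIN so parents without children still appear (COUNT(c.id) gives 0)

Corrected query:
SELECT p.name, COUNT(c.id) FROM departments p LEFT JOIN staff c ON c.dept_id = p.id GROUP BY p.name

Result:
name      | COUNT(c.id)
----------+------------
HR        | 3          
Legal     | 0          
Marketing | 5          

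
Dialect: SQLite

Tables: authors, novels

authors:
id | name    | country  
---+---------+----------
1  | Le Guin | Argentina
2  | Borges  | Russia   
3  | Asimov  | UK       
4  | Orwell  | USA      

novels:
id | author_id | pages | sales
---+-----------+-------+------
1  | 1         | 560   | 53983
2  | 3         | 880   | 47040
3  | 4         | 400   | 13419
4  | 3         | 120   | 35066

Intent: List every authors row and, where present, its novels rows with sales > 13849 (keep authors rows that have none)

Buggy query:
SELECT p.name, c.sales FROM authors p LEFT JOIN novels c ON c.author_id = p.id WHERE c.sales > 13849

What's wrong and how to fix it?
Bug: Filtering c.sales in WHERE discards the NULL rows produced by LEFT JOIN, turning it into an inner join

Fix: Put 'c.sales > 13849' in the JOIN's ON clause instead of WHERE

Corrected query:
SELECT p.name, c.sales FROM authors p LEFT JOIN novels c ON c.author_id = p.id AND c.sales > 13849

Result:
name    | sales
--------+------
Le Guin | 53983
Borges  | NULL 
Asimov  | 35066
Asimov  | 47040
Orwell  | NULL 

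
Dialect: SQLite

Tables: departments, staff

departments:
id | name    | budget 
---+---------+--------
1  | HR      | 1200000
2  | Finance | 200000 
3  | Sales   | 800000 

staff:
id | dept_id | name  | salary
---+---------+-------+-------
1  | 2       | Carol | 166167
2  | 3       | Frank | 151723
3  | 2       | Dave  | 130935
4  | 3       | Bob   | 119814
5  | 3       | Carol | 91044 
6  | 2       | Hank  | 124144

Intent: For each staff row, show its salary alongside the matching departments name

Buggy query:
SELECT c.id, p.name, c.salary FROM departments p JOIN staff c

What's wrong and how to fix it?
Bug: Missing join condition: each staff row is matched to all departments rows instead of just its own

Fix: Add ON c.dept_id = p.id to the JOIN

Corrected query:
SELECT c.id, p.name, c.salary FROM departments p JOIN staff c ON c.dept_id = p.id

Result:
id | name    | salary
---+---------+-------
1  | Finance | 166167
2  | Sales   | 151723
3  | Finance | 130935
4  | Sales   | 119814
5  | Sales   | 91044 
6  | Finance | 124144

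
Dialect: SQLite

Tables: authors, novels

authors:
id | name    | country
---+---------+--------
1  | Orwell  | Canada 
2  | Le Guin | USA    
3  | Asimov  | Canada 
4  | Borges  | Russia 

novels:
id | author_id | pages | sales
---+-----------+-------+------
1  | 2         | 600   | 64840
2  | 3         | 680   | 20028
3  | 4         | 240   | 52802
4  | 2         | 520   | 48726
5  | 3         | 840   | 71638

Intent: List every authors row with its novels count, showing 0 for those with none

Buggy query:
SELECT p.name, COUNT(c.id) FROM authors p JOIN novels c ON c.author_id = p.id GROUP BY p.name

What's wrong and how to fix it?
Bug: An inner join excludes parents with zero children

Fix: Use LEFT JOIN so parents without children still appear (COUNT(c.id) gives 0)

Corrected query:
SELECT p.name, COUNT(c.id) FROM authors p LEFT JOIN novels c ON c.author_id = p.id GROUP BY p.name

Result:
name    | COUNT(c.id)
--------+------------
Asimov  | 2          
Borges  | 1          
Le Guin | 2          
Orwell  | 0          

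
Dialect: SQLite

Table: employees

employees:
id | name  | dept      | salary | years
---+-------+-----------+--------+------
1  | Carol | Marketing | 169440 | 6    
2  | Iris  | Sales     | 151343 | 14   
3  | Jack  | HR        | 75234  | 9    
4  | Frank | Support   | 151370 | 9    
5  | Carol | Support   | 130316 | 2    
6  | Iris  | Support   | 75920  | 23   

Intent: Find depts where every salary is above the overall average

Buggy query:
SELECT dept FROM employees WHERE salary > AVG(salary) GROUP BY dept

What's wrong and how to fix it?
Bug: WHERE evaluates per row before aggregation, so AVG() is unavailable

Fix: Compute the overall average in a scalar subquery and compare each group's MIN against it in HAVING

Corrected query:
SELECT dept FROM employees GROUP BY dept HAVING MIN(salary) > (SELECT AVG(salary) FROM employees)

Result:
dept     
---------
Marketing
Sales    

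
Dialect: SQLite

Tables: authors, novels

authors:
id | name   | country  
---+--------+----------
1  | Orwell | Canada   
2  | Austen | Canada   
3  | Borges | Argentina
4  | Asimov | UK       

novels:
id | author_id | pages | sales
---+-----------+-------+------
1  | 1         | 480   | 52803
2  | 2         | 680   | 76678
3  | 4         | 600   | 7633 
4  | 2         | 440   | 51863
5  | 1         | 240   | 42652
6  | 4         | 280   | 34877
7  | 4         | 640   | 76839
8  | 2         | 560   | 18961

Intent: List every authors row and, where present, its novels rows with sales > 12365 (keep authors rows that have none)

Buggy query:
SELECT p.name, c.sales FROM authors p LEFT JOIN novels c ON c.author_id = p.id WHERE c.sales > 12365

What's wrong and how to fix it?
Bug: A WHERE condition on the right-hand table after LEFT JOIN drops unmatched parents

Fix: Move the right-table condition into the ON clause so unmatched parents are kept

Corrected query:
SELECT p.name, c.sales FROM authors p LEFT JOIN novels c ON c.author_id = p.id AND c.sales > 12365

Result:
name   | sales
-------+------
Orwell | 42652
Orwell | 52803
Austen | 18961
Austen | 51863
Austen | 76678
Borges | NULL 
Asimov | 34877
Asimov | 76839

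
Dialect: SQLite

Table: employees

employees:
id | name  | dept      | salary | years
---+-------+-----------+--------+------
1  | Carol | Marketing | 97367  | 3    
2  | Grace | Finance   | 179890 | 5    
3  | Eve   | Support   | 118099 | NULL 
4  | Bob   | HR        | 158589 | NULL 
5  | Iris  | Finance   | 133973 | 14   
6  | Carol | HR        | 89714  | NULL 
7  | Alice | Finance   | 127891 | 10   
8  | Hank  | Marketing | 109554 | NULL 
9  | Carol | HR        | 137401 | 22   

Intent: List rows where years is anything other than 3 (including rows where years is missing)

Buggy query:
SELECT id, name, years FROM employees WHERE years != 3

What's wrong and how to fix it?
Bug: 'years != 3' is unknown when years is NULL, so NULL rows are silently excluded

Fix: Add an explicit OR years IS NULL to include the missing-value rows

Corrected query:
SELECT id, name, years FROM employees WHERE years != 3 OR years IS NULL

Result:
id | name  | years
---+-------+------
2  | Grace | 5    
3  | Eve   | NULL 
4  | Bob   | NULL 
5  | Iris  | 14   
6  | Carol | NULL 
7  | Alice | 10   
8  | Hank  | NULL 
9  | Carol | 22   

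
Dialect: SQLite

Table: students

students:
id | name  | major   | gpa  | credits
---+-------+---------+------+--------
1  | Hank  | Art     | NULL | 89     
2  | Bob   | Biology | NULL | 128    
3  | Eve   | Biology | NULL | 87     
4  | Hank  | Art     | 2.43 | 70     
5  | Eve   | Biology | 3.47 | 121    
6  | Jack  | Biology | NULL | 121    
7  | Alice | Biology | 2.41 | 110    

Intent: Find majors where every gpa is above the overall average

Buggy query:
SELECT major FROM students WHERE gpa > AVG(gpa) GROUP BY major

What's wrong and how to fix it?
Bug: AVG() is an aggregate; it can't sit directly in WHERE

Fix: Compute the overall average in a scalar subquery and compare each group's MIN against it in HAVING

Corrected query:
SELECT major FROM students GROUP BY major HAVING MIN(gpa) > (SELECT AVG(gpa) FROM students)

Result:
(no rows)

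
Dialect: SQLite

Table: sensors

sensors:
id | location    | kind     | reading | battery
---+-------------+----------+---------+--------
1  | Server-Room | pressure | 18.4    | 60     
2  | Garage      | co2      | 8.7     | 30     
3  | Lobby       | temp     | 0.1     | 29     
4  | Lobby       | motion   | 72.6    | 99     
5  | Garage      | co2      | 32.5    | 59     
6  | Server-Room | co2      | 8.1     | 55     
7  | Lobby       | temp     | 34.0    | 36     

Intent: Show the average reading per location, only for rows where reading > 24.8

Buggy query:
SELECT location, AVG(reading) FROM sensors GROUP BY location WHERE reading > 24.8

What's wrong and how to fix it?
Bug: WHERE cannot follow GROUP BY

Fix: Place WHERE between FROM and GROUP BY

Corrected query:
SELECT location, AVG(reading) FROM sensors WHERE reading > 24.8 GROUP BY location

Result:
location | AVG(reading)
---------+-------------
Garage   | 32.5        
Lobby    | 53.3        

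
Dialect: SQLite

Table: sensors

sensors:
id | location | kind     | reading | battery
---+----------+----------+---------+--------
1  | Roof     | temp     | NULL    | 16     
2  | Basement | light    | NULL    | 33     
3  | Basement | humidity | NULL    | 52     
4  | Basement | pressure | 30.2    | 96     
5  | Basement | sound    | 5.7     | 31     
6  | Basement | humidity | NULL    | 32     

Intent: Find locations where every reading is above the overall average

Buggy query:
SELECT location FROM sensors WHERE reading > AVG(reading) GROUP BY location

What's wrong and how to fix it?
Bug: AVG() is an aggregate; it can't sit directly in WHERE

Fix: Compute the overall average in a scalar subquery and compare each group's MIN against it in HAVING

Corrected query:
SELECT location FROM sensors GROUP BY location HAVING MIN(reading) > (SELECT AVG(reading) FROM sensors)

Result:
(no rows)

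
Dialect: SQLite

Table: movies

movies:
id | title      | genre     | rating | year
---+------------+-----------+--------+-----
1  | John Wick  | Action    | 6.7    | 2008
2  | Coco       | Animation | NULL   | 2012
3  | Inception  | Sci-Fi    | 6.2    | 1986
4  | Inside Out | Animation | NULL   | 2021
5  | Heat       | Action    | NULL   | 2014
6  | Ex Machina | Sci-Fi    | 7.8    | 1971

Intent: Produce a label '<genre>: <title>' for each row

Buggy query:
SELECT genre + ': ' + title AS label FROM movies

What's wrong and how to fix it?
Bug: '+' is numeric addition; on text columns SQLite converts them to 0 instead of concatenating

Fix: Replace + with || to concatenate text

Corrected query:
SELECT genre || ': ' || title AS label FROM movies

Result:
label                
---------------------
Action: John Wick    
Animation: Coco      
Sci-Fi: Inception    
Animation: Inside Out
Action: Heat         
Sci-Fi: Ex Machina   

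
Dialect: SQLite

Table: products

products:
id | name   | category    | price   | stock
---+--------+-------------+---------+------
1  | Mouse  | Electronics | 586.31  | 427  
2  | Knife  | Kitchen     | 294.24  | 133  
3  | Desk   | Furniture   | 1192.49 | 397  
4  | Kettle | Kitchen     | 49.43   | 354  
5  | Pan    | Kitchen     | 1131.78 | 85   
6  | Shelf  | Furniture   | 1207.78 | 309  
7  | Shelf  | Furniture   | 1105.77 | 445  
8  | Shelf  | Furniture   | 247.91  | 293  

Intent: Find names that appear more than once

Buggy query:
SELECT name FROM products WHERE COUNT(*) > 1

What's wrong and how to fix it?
Bug: COUNT(*) is an aggregate and cannot be used in WHERE

Fix: GROUP BY name, then filter groups with HAVING COUNT(*) > 1

Corrected query:
SELECT name FROM products GROUP BY name HAVING COUNT(*) > 1

Result:
name 
-----
Shelf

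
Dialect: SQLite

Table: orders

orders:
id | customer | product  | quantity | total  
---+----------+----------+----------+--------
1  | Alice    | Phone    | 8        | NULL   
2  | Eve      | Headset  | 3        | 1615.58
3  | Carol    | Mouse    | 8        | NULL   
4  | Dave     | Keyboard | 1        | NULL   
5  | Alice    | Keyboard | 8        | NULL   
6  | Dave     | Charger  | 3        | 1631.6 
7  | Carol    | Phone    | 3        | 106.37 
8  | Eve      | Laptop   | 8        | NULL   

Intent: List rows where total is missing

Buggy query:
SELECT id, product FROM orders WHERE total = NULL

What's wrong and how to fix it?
Bug: '= NULL' is always unknown in SQL three-valued logic, so no rows match

Fix: Replace '= NULL' with 'IS NULL'

Corrected query:
SELECT id, product FROM orders WHERE total IS NULL

Result:
id | product 
---+---------
1  | Phone   
3  | Mouse   
4  | Keyboard
5  | Keyboard
8  | Laptop  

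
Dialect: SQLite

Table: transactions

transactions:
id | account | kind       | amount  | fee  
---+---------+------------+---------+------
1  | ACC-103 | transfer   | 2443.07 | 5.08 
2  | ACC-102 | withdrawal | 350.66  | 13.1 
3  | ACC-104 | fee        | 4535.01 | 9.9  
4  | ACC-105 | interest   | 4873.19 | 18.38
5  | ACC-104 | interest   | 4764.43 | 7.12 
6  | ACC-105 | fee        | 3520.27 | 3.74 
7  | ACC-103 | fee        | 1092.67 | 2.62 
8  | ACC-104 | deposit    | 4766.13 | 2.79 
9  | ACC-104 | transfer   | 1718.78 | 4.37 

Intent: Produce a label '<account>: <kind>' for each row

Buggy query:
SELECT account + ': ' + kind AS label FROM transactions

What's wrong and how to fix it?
Bug: '+' is numeric addition; on text columns SQLite converts them to 0 instead of concatenating

Fix: Replace + with || to concatenate text

Corrected query:
SELECT account || ': ' || kind AS label FROM transactions

Result:
label              
-------------------
ACC-103: transfer  
ACC-102: withdrawal
ACC-104: fee       
ACC-105: interest  
ACC-104: interest  
ACC-105: fee       
ACC-103: fee       
ACC-104: deposit   
ACC-104: transfer  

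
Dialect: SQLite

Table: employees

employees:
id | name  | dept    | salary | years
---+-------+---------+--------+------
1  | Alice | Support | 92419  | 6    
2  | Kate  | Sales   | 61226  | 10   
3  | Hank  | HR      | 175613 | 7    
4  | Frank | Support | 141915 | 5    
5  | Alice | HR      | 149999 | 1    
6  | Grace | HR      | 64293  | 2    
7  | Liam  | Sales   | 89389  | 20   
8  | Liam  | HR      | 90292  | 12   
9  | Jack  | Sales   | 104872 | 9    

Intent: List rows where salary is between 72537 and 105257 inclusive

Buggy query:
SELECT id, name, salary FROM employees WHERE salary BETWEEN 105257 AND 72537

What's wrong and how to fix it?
Bug: The bounds are reversed; BETWEEN a AND b requires a <= b to match anything

Fix: Swap the bounds so the smaller value comes first

Corrected query:
SELECT id, name, salary FROM employees WHERE salary BETWEEN 72537 AND 105257

Result:
id | name  | salary
---+-------+-------
1  | Alice | 92419 
7  | Liam  | 89389 
8  | Liam  | 90292 
9  | Jack  | 104872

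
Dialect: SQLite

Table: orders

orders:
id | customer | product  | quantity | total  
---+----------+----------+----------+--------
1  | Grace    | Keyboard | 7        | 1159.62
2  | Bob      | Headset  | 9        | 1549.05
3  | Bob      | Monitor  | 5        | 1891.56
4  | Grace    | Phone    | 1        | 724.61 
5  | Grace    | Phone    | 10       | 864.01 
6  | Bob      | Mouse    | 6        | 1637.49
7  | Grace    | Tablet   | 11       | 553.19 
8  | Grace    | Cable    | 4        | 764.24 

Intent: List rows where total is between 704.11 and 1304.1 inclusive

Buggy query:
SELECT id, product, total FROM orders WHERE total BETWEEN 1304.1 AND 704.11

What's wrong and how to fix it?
Bug: BETWEEN expects the lower bound first; with 1304.1 AND 704.11 the range is empty

Fix: Write BETWEEN 704.11 AND 1304.1

Corrected query:
SELECT id, product, total FROM orders WHERE total BETWEEN 704.11 AND 1304.1

Result:
id | product  | total  
---+----------+--------
1  | Keyboard | 1159.62
4  | Phone    | 724.61 
5  | Phone    | 864.01 
8  | Cable    | 764.24 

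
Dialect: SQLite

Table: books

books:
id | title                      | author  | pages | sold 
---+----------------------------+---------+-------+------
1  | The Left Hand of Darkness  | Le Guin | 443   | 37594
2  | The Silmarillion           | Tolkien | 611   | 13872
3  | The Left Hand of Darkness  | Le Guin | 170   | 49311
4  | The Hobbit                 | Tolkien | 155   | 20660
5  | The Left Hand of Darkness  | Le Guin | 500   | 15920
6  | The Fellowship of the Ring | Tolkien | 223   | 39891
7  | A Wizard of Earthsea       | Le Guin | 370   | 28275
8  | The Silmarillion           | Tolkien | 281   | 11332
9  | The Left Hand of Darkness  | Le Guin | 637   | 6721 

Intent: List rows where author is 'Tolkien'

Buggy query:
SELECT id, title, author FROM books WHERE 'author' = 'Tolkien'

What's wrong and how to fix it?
Bug: 'author' in single quotes is a string literal, not the column; the comparison is literal-vs-literal and never true

Fix: Remove the quotes around the column name (or use double quotes for an identifier)

Corrected query:
SELECT id, title, author FROM books WHERE author = 'Tolkien'

Result:
id | title                      | author 
---+----------------------------+--------
2  | The Silmarillion           | Tolkien
4  | The Hobbit                 | Tolkien
6  | The Fellowship of the Ring | Tolkien
8  | The Silmarillion           | Tolkien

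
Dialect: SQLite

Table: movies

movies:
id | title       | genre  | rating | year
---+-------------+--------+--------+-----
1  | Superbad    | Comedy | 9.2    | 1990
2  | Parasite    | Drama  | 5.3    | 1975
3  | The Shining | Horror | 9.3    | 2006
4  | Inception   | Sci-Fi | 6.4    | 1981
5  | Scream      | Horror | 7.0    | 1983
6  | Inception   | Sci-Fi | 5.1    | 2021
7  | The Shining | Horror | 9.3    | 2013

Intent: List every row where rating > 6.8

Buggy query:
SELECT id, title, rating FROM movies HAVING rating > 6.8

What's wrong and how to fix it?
Bug: HAVING filters the output of aggregation, but this query has no GROUP BY and no aggregate functions, so SQLite rejects it (HAVING clause on a non-aggregate query); the condition here is per row

Fix: Replace HAVING with WHERE since the condition applies to individual rows

Corrected query:
SELECT id, title, rating FROM movies WHERE rating > 6.8

Result:
id | title       | rating
---+-------------+-------
1  | Superbad    | 9.2   
3  | The Shining | 9.3   
5  | Scream      | 7     
7  | The Shining | 9.3   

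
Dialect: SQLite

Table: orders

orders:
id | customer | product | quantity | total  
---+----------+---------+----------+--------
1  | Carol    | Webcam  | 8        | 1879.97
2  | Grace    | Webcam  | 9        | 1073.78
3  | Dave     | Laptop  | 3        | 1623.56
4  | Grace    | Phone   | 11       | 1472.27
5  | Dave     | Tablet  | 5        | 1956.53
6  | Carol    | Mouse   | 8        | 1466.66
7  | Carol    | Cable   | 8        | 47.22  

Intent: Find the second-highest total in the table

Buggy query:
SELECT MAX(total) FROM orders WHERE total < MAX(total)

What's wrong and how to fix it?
Bug: The inner MAX is an aggregate inside WHERE, which is not allowed

Fix: Compute the overall MAX in a subquery, then take MAX of rows below it

Corrected query:
SELECT MAX(total) FROM orders WHERE total < (SELECT MAX(total) FROM orders)

Result:
MAX(total)
----------
1879.97   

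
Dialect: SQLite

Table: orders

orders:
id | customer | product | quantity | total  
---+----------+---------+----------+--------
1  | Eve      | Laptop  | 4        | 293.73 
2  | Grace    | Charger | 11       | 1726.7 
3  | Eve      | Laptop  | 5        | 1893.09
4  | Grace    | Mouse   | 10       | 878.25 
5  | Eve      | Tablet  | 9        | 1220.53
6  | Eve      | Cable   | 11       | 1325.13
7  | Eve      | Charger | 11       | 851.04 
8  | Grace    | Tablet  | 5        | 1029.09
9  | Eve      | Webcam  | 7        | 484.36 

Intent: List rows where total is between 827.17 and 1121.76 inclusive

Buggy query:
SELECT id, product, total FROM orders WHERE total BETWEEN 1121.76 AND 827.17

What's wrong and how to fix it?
Bug: The bounds are reversed; BETWEEN a AND b requires a <= b to match anything

Fix: Write BETWEEN 827.17 AND 1121.76

Corrected query:
SELECT id, product, total FROM orders WHERE total BETWEEN 827.17 AND 1121.76

Result:
id | product | total  
---+---------+--------
4  | Mouse   | 878.25 
7  | Charger | 851.04 
8  | Tablet  | 1029.09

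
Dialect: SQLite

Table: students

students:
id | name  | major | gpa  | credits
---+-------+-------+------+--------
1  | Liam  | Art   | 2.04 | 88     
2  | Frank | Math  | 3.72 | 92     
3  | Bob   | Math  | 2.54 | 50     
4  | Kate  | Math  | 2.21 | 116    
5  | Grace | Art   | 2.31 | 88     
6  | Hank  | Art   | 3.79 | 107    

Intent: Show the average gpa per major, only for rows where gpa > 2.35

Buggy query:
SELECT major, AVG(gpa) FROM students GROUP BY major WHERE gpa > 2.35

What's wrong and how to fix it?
Bug: WHERE cannot follow GROUP BY

Fix: Move the WHERE clause before GROUP BY

Corrected query:
SELECT major, AVG(gpa) FROM students WHERE gpa > 2.35 GROUP BY major

Result:
major | AVG(gpa)
------+---------
Art   | 3.79    
Math  | 3.13    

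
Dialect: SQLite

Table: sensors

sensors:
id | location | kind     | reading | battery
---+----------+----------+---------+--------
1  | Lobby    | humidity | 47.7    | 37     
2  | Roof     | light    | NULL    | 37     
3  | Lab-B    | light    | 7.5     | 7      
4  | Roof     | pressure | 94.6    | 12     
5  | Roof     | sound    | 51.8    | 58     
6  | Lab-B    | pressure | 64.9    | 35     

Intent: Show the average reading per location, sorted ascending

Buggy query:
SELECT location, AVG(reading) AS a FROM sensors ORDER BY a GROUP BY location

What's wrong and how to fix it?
Bug: GROUP BY must precede ORDER BY

Fix: Reorder: SELECT … FROM … GROUP BY … ORDER BY …

Corrected query:
SELECT location, AVG(reading) AS a FROM sensors GROUP BY location ORDER BY a

Result:
location | a   
---------+-----
Lab-B    | 36.2
Lobby    | 47.7
Roof     | 73.2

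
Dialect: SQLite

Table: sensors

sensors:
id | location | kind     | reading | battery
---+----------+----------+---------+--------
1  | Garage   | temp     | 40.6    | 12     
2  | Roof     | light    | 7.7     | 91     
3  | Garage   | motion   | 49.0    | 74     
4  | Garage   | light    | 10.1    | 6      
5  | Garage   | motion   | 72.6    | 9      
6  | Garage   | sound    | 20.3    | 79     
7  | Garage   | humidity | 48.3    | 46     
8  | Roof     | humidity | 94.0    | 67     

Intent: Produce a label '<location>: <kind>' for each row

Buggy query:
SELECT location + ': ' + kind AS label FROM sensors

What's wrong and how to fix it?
Bug: '+' is numeric addition; on text columns SQLite converts them to 0 instead of concatenating

Fix: Use the || operator for string concatenation

Corrected query:
SELECT location || ': ' || kind AS label FROM sensors

Result:
label           
----------------
Garage: temp    
Roof: light     
Garage: motion  
Garage: light   
Garage: motion  
Garage: sound   
Garage: humidity
Roof: humidity  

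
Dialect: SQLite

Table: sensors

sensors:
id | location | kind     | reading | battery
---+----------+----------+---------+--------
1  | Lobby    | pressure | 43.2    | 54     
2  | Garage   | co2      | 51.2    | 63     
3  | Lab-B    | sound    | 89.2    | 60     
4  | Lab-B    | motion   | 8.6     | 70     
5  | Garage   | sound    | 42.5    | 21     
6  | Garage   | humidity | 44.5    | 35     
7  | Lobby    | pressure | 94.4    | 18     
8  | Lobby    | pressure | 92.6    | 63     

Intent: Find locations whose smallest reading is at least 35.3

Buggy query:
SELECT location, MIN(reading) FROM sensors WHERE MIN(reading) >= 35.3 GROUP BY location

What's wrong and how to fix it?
Bug: Aggregates like MIN are computed per group after WHERE runs

Fix: Replace WHERE with HAVING after the GROUP BY

Corrected query:
SELECT location, MIN(reading) FROM sensors GROUP BY location HAVING MIN(reading) >= 35.3

Result:
location | MIN(reading)
---------+-------------
Garage   | 42.5        
Lobby    | 43.2        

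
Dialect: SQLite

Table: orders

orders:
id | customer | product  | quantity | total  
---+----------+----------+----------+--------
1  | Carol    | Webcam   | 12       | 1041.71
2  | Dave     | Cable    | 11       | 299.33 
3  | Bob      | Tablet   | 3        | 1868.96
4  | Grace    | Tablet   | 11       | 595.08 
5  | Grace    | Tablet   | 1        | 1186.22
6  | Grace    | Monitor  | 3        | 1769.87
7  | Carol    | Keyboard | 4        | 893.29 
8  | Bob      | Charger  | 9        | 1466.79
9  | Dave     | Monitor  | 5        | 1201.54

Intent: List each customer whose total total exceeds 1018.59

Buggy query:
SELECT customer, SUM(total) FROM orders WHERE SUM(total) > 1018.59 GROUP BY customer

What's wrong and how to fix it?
Bug: Aggregate functions cannot appear in a WHERE clause

Fix: Use HAVING (which filters groups after aggregation) instead of WHERE

Corrected query:
SELECT customer, SUM(total) FROM orders GROUP BY customer HAVING SUM(total) > 1018.59

Result:
customer | SUM(total)
---------+-----------
Bob      | 3335.75   
Carol    | 1935      
Dave     | 1500.87   
Grace    | 3551.17   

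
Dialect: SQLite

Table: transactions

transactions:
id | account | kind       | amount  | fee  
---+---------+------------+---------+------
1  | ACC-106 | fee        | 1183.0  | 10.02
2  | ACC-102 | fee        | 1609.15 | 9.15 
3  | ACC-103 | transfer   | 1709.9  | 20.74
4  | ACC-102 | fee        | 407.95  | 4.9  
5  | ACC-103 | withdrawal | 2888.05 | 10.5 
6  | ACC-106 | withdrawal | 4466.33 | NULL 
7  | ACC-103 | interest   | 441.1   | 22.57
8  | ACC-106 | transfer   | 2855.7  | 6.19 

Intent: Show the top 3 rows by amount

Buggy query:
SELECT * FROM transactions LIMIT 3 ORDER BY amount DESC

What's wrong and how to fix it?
Bug: LIMIT must come after ORDER BY

Fix: Sort with ORDER BY, then apply LIMIT

Corrected query:
SELECT * FROM transactions ORDER BY amount DESC LIMIT 3

Result:
id | account | kind       | amount  | fee 
---+---------+------------+---------+-----
6  | ACC-106 | withdrawal | 4466.33 | NULL
5  | ACC-103 | withdrawal | 2888.05 | 10.5
8  | ACC-106 | transfer   | 2855.7  | 6.19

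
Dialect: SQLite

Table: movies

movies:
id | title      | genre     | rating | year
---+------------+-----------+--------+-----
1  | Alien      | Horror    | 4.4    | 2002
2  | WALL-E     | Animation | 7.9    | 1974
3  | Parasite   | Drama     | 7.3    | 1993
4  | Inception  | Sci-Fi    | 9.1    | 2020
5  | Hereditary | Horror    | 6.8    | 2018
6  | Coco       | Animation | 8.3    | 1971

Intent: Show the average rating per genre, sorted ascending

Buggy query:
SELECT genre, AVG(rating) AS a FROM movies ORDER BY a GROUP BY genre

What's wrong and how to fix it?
Bug: ORDER BY appears before GROUP BY; SQL clause order requires GROUP BY first

Fix: Reorder: SELECT … FROM … GROUP BY … ORDER BY …

Corrected query:
SELECT genre, AVG(rating) AS a FROM movies GROUP BY genre ORDER BY a

Result:
genre     | a  
----------+----
Horror    | 5.6
Drama     | 7.3
Animation | 8.1
Sci-Fi    | 9.1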